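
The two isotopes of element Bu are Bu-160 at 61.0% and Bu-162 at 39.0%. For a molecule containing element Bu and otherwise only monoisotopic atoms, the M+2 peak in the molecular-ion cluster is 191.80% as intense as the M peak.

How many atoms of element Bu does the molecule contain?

For n independent Bu atoms, I(M+2)/I(M) = n · (abundance Bu-162) / (abundance Bu-160) = n · 0.390/0.610.
n = 1.9180 × 0.610/0.390 = 3.00 ≈ 3

3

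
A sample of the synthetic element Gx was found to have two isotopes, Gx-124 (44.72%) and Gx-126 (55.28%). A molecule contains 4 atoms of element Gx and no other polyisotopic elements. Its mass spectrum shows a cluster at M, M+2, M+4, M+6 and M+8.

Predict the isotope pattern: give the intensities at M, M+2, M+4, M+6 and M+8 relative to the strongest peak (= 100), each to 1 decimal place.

10.9 : 53.9 : 100.0 : 82.4 : 25.5

Expanding (0.4472 + 0.5528)^4:
P(M) = 0.4472^4 = 0.039995
P(M+2) = 4 × 0.4472^3 × 0.5528^1 = 0.197758
P(M+4) = 6 × 0.4472^2 × 0.5528^2 = 0.366683
P(M+6) = 4 × 0.4472^1 × 0.5528^3 = 0.302180
P(M+8) = 0.5528^4 = 0.093384
The M+4 peak is largest (0.366683); scaling to 100 gives 10.9 : 53.9 : 100.0 : 82.4 : 25.5.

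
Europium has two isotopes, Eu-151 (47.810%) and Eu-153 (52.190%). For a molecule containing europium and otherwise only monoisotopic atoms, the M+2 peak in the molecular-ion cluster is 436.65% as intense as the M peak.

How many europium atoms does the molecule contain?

4

The M+2/M ratio from n Eu atoms is n · q/p = n · 0.52190/0.47810.
n = 4.3665 × 0.47810/0.52190 = 4.00 ≈ 4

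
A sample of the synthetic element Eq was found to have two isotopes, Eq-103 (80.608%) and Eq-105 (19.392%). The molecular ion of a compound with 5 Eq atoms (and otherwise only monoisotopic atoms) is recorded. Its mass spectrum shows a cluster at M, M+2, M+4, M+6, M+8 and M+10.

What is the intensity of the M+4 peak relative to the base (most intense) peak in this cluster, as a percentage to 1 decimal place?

(0.80608 + 0.19392)^5 gives M 0.3403, M+2 0.4094, M+4 0.1970, M+6 0.0474, M+8 0.0057, M+10 0.0003; the largest is M+2.
P(M+2) = C(5,1) × 0.80608^4 × 0.19392^1 = 5 × 0.42219451 × 0.19392 = 0.409360 (base)
P(M+4) = C(5,2) × 0.80608^3 × 0.19392^2 = 10 × 0.52376254 × 0.03760497 = 0.196961
Relative intensity = 0.196961 / 0.409360 × 100 = 48.1

48.1%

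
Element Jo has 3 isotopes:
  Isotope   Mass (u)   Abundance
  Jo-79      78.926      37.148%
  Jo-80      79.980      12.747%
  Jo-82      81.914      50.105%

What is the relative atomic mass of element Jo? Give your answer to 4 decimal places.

80.5575 u

Average mass = Σ (abundance × isotope mass) = 0.37148 × 78.926 + 0.12747 × 79.980 + 0.50105 × 81.914
= 29.31943 + 10.19505 + 41.04301 = 80.55749 u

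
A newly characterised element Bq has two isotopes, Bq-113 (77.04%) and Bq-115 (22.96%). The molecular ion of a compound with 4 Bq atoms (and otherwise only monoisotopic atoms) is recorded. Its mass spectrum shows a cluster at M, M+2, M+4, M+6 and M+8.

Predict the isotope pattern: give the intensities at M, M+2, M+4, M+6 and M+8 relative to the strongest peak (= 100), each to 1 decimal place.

83.9 : 100.0 : 44.7 : 8.9 : 0.7

Expanding (0.7704 + 0.2296)^4:
P(M) = 0.7704^4 = 0.352261
P(M+2) = 4 × 0.7704^3 × 0.2296^1 = 0.419934
P(M+4) = 6 × 0.7704^2 × 0.2296^2 = 0.187727
P(M+6) = 4 × 0.7704^1 × 0.2296^3 = 0.037299
P(M+8) = 0.2296^4 = 0.002779
The M+2 peak is largest (0.419934); scaling to 100 gives 83.9 : 100.0 : 44.7 : 8.9 : 0.7.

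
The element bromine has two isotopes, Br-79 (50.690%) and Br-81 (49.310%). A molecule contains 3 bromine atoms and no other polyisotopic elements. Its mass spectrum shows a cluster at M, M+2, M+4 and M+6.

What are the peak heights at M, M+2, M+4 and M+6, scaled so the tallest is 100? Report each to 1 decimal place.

34.3 : 100.0 : 97.3 : 31.5

Each Br atom is independently Br-79 (p = 0.50690) or Br-81 (q = 0.49310); the cluster is the binomial expansion (p + q)^3.
P(M) = 0.50690^3 = 0.130247
P(M+2) = 3 × 0.50690^2 × 0.49310^1 = 0.380103
P(M+4) = 3 × 0.50690^1 × 0.49310^2 = 0.369755
P(M+6) = 0.49310^3 = 0.119896
The M+2 peak is largest (0.380103); scaling to 100 gives 34.3 : 100.0 : 97.3 : 31.5.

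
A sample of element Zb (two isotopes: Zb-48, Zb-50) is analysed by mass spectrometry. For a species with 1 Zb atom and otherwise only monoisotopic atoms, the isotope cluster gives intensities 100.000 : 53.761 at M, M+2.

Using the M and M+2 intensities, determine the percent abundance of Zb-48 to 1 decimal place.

Write p for the Zb-48 fraction. I(M+2)/I(M) = [C(1,1)·p^0·(1−p)] / p^1 = 1·(1−p)/p = 53.761/100.000 = 0.5376
(1−p)/p = 0.5376/1 = 0.5376  ⇒  p = 1/(1 + 0.5376) = 0.6504
Zb-48: 65.0%, Zb-50: 35.0%.

65.0%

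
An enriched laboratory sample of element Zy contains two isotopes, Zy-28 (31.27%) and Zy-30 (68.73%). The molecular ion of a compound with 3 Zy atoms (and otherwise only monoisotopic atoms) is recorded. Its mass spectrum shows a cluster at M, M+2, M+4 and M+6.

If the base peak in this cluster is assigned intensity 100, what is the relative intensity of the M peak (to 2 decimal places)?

(0.3127 + 0.6873)^3 gives M 0.0306, M+2 0.2016, M+4 0.4431, M+6 0.3247; the largest is M+4.
P(M+4) = C(3,2) × 0.3127^1 × 0.6873^2 = 3 × 0.3127 × 0.47238129 = 0.443141 (base)
P(M) = C(3,0) × 0.3127^3 × 0.6873^0 = 1 × 0.03057621 × 1.0000 = 0.030576
Relative intensity = 0.030576 / 0.443141 × 100 = 6.90

6.90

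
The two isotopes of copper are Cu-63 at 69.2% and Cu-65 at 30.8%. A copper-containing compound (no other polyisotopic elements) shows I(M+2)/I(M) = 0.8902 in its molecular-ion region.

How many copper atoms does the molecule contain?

2

With n Cu atoms, P(M+2)/P(M) = C(n,1)·p^(n−1)q / p^n = n·q/p = n · 0.308/0.692.
n = 0.8902 × 0.692/0.308 = 2.00 ≈ 2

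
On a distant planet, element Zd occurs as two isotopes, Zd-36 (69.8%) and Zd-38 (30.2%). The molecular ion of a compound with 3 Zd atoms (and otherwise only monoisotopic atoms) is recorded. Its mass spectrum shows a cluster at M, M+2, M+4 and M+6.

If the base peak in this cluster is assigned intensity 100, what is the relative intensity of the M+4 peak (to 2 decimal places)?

43.27

Term probabilities: M 0.3401, M+2 0.4414, M+4 0.1910, M+6 0.0275. Base peak = M+2.
P(M+2) = C(3,1) × 0.698^2 × 0.302^1 = 3 × 0.487204 × 0.3020 = 0.441407 (base)
P(M+4) = C(3,2) × 0.698^1 × 0.302^2 = 3 × 0.6980 × 0.091204 = 0.190981
Relative intensity = 0.190981 / 0.441407 × 100 = 43.27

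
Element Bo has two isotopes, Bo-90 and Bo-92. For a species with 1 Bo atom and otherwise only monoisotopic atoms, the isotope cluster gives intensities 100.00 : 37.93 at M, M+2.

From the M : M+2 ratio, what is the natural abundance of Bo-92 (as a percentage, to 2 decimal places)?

27.50%

Write p for the Bo-90 fraction. I(M+2)/I(M) = [C(1,1)·p^0·(1−p)] / p^1 = 1·(1−p)/p = 37.93/100.00 = 0.3793
(1−p)/p = 0.3793/1 = 0.3793  ⇒  p = 1/(1 + 0.3793) = 0.7250
Bo-90: 72.50%, Bo-92: 27.50%.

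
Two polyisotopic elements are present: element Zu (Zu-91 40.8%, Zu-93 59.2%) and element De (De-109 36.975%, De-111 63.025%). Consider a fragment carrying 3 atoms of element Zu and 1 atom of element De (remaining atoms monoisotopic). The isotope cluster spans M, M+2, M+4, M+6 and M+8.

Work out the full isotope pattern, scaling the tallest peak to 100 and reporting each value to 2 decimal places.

Element Zu pattern (n=3): 0.06791731 : 0.29564006 : 0.42896794 : 0.20747469
Element De pattern (n=1): 0.36975 : 0.63025
Convolve the two distributions (both contribute in 2-u steps):
  M: 0.06791731×0.36975 = 0.025112
  M+2: 0.06791731×0.63025 + 0.29564006×0.36975 = 0.152118
  M+4: 0.29564006×0.63025 + 0.42896794×0.36975 = 0.344938
  M+6: 0.42896794×0.63025 + 0.20747469×0.36975 = 0.347071
  M+8: 0.20747469×0.63025 = 0.130761
Scale to base peak (0.347071) = 100: 7.24 : 43.83 : 99.39 : 100.00 : 37.68

7.24 : 43.83 : 99.39 : 100.00 : 37.68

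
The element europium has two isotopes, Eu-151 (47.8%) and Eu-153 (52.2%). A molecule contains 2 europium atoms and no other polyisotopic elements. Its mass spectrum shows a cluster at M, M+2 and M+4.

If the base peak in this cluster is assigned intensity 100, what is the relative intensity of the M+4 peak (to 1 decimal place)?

54.6

Term probabilities: M 0.2285, M+2 0.4990, M+4 0.2725. Base peak = M+2.
P(M+2) = C(2,1) × 0.478^1 × 0.522^1 = 2 × 0.4780 × 0.5220 = 0.499032 (base)
P(M+4) = C(2,2) × 0.478^0 × 0.522^2 = 1 × 1.0000 × 0.272484 = 0.272484
Relative intensity = 0.272484 / 0.499032 × 100 = 54.6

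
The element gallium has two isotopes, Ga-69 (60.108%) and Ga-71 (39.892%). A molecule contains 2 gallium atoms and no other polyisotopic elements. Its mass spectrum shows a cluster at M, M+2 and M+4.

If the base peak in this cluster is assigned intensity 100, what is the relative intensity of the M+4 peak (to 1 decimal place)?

33.2

(0.60108 + 0.39892)^2 gives M 0.3613, M+2 0.4796, M+4 0.1591; the largest is M+2.
P(M+2) = C(2,1) × 0.60108^1 × 0.39892^1 = 2 × 0.60108 × 0.39892 = 0.479566 (base)
P(M+4) = C(2,2) × 0.60108^0 × 0.39892^2 = 1 × 1.0000 × 0.15913717 = 0.159137
Relative intensity = 0.159137 / 0.479566 × 100 = 33.2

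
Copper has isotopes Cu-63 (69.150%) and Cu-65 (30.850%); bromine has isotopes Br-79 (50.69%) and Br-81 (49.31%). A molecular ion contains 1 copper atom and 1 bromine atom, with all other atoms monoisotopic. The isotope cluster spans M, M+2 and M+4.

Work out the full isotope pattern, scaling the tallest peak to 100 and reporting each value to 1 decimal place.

70.5 : 100.0 : 30.6

Copper pattern (n=1): 0.6915 : 0.3085
Bromine pattern (n=1): 0.5069 : 0.4931
Convolve the two distributions (both contribute in 2-u steps):
  M: 0.6915×0.5069 = 0.350521
  M+2: 0.6915×0.4931 + 0.3085×0.5069 = 0.497357
  M+4: 0.3085×0.4931 = 0.152121
Scale to base peak (0.497357) = 100: 70.5 : 100.0 : 30.6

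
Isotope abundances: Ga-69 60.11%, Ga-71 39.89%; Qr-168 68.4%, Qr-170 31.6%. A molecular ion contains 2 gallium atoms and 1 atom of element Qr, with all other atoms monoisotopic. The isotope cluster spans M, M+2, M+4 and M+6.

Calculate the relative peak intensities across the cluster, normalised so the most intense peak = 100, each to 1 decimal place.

Gallium pattern (n=2): 0.36132121 : 0.47955758 : 0.15912121
Element Qr pattern (n=1): 0.6840 : 0.3160
Convolve the two distributions (both contribute in 2-u steps):
  M: 0.36132121×0.6840 = 0.247144
  M+2: 0.36132121×0.3160 + 0.47955758×0.6840 = 0.442195
  M+4: 0.47955758×0.3160 + 0.15912121×0.6840 = 0.260379
  M+6: 0.15912121×0.3160 = 0.050282
Scale to base peak (0.442195) = 100: 55.9 : 100.0 : 58.9 : 11.4

55.9 : 100.0 : 58.9 : 11.4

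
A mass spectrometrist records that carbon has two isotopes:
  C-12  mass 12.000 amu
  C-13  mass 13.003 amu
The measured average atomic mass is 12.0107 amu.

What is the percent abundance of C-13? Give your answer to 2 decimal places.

1.07%

Writing the weighted mean with unknown fraction x of C-12:
12.000·x + 13.003·(1 − x) = 12.0107
(12.000 − 13.003)·x = 12.0107 − 13.003
x = -0.9923 / -1.003 = 0.98933 → 98.93% C-12, 1.07% C-13.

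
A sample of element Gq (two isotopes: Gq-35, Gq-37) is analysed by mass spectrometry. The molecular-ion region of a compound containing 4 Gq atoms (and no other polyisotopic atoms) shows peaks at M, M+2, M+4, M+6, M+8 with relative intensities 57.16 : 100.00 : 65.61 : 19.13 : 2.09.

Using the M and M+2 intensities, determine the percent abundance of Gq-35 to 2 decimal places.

69.57%

If p is the fraction of Gq that is Gq-35, then I(M+2)/I(M) = [C(4,1)·p^3·(1−p)] / p^4 = 4·(1−p)/p = 100.00/57.16 = 1.7495
(1−p)/p = 1.7495/4 = 0.4374  ⇒  p = 1/(1 + 0.4374) = 0.6957
Gq-35: 69.57%, Gq-37: 30.43%.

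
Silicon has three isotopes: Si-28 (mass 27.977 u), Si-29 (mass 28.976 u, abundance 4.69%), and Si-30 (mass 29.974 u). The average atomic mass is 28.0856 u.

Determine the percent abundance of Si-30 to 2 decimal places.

The remaining 95.31% is split between Si-28 (fraction x) and Si-30 (fraction 0.9531 − x).
Substituting: 27.977x + 29.974(0.9531 − x) = 26.7266256
(27.977 − 29.974)x = -1.8415938  ⇒  x = 0.92218, y = 0.03092
Si-28: 92.22%, Si-30: 3.09%.

3.09%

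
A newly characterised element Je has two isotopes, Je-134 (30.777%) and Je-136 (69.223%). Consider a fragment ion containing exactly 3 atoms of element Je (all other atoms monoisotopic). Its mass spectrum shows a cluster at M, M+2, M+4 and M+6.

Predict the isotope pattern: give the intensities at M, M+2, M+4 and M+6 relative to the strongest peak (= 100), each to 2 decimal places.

6.59 : 44.46 : 100.00 : 74.97

Each Je atom is independently Je-134 (p = 0.30777) or Je-136 (q = 0.69223); the cluster is the binomial expansion (p + q)^3.
P(M) = 0.30777^3 = 0.029153
P(M+2) = 3 × 0.30777^2 × 0.69223^1 = 0.196709
P(M+4) = 3 × 0.30777^1 × 0.69223^2 = 0.442434
P(M+6) = 0.69223^3 = 0.331704
The M+4 peak is largest (0.442434); scaling to 100 gives 6.59 : 44.46 : 100.00 : 74.97.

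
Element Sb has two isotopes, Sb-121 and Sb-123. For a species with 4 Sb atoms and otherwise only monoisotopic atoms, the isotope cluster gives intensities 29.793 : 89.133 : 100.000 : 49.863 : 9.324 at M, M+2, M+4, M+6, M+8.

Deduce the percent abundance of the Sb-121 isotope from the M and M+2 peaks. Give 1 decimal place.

Write p for the Sb-121 fraction. I(M+2)/I(M) = [C(4,1)·p^3·(1−p)] / p^4 = 4·(1−p)/p = 89.133/29.793 = 2.9917
(1−p)/p = 2.9917/4 = 0.7479  ⇒  p = 1/(1 + 0.7479) = 0.5721
Sb-121: 57.2%, Sb-123: 42.8%.

57.2%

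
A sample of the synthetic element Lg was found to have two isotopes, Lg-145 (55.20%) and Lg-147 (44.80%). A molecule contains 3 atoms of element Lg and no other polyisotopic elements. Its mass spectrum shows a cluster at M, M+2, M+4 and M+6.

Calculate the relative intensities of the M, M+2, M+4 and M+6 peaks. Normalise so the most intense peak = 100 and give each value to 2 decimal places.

Each Lg atom is independently Lg-145 (p = 0.5520) or Lg-147 (q = 0.4480); the cluster is the binomial expansion (p + q)^3.
P(M) = 0.5520^3 = 0.168197
P(M+2) = 3 × 0.5520^2 × 0.4480^1 = 0.409522
P(M+4) = 3 × 0.5520^1 × 0.4480^2 = 0.332366
P(M+6) = 0.4480^3 = 0.089915
The M+2 peak is largest (0.409522); scaling to 100 gives 41.07 : 100.00 : 81.16 : 21.96.

41.07 : 100.00 : 81.16 : 21.96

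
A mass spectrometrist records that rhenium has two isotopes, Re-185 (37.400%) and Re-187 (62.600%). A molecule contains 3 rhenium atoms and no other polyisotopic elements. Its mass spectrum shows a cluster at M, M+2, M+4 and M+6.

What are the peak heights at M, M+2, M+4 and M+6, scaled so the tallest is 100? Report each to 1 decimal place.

11.9 : 59.7 : 100.0 : 55.8

Expanding (0.37400 + 0.62600)^3:
P(M) = 0.37400^3 = 0.052314
P(M+2) = 3 × 0.37400^2 × 0.62600^1 = 0.262687
P(M+4) = 3 × 0.37400^1 × 0.62600^2 = 0.439685
P(M+6) = 0.62600^3 = 0.245314
The M+4 peak is largest (0.439685); scaling to 100 gives 11.9 : 59.7 : 100.0 : 55.8.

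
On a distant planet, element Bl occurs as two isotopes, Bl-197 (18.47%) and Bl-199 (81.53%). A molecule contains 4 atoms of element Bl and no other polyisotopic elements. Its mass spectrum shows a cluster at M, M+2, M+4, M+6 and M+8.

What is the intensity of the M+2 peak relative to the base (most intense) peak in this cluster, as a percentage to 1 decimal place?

4.7%

Term probabilities: M 0.0012, M+2 0.0205, M+4 0.1361, M+6 0.4004, M+8 0.4418. Base peak = M+8.
P(M+8) = C(4,4) × 0.1847^0 × 0.8153^4 = 1 × 1.0000 × 0.44184482 = 0.441845 (base)
P(M+2) = C(4,1) × 0.1847^3 × 0.8153^1 = 4 × 0.00630087 × 0.8153 = 0.020548
Relative intensity = 0.020548 / 0.441845 × 100 = 4.7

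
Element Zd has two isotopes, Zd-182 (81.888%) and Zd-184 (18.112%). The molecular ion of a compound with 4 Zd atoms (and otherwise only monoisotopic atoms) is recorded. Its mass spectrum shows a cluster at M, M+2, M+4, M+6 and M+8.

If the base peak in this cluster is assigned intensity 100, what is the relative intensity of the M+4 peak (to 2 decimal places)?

(0.81888 + 0.18112)^4 gives M 0.4497, M+2 0.3978, M+4 0.1320, M+6 0.0195, M+8 0.0011; the largest is M.
P(M) = C(4,0) × 0.81888^4 × 0.18112^0 = 1 × 0.44965669 × 1.0000 = 0.449657 (base)
P(M+4) = C(4,2) × 0.81888^2 × 0.18112^2 = 6 × 0.67056445 × 0.03280445 = 0.131985
Relative intensity = 0.131985 / 0.449657 × 100 = 29.35

29.35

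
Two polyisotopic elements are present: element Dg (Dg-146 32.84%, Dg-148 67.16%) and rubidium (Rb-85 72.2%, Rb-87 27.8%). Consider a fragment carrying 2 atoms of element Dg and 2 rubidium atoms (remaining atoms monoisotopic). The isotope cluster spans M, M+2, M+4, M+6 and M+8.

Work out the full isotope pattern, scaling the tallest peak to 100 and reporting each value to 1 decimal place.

13.4 : 65.0 : 100.0 : 51.2 : 8.3

Element Dg pattern (n=2): 0.10784656 : 0.44110688 : 0.45104656
Rubidium pattern (n=2): 0.521284 : 0.401432 : 0.077284
Convolve the two distributions (both contribute in 2-u steps):
  M: 0.10784656×0.521284 = 0.056219
  M+2: 0.10784656×0.401432 + 0.44110688×0.521284 = 0.273235
  M+4: 0.10784656×0.077284 + 0.44110688×0.401432 + 0.45104656×0.521284 = 0.420533
  M+6: 0.44110688×0.077284 + 0.45104656×0.401432 = 0.215155
  M+8: 0.45104656×0.077284 = 0.034859
Scale to base peak (0.420533) = 100: 13.4 : 65.0 : 100.0 : 51.2 : 8.3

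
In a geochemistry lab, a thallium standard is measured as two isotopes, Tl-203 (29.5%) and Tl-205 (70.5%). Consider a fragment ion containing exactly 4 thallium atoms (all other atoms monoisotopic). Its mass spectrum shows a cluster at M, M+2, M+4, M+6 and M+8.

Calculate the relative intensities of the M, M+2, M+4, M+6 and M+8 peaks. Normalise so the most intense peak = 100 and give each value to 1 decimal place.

Each Tl atom is independently Tl-203 (p = 0.295) or Tl-205 (q = 0.705); the cluster is the binomial expansion (p + q)^4.
P(M) = 0.295^4 = 0.007573
P(M+2) = 4 × 0.295^3 × 0.705^1 = 0.072396
P(M+4) = 6 × 0.295^2 × 0.705^2 = 0.259522
P(M+6) = 4 × 0.295^1 × 0.705^3 = 0.413475
P(M+8) = 0.705^4 = 0.247034
The M+6 peak is largest (0.413475); scaling to 100 gives 1.8 : 17.5 : 62.8 : 100.0 : 59.7.

1.8 : 17.5 : 62.8 : 100.0 : 59.7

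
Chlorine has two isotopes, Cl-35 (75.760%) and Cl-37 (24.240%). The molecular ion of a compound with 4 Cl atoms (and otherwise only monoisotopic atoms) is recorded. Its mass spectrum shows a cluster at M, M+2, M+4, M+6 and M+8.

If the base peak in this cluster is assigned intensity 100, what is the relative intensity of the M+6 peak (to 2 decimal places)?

Binomial terms of (0.75760 + 0.24240)^4: M 0.3294, M+2 0.4216, M+4 0.2023, M+6 0.0432, M+8 0.0035 → M+2 is the base peak.
P(M+2) = C(4,1) × 0.75760^3 × 0.24240^1 = 4 × 0.4348304 × 0.2424 = 0.421612 (base)
P(M+6) = C(4,3) × 0.75760^1 × 0.24240^3 = 4 × 0.7576 × 0.01424288 = 0.043162
Relative intensity = 0.043162 / 0.421612 × 100 = 10.24

10.24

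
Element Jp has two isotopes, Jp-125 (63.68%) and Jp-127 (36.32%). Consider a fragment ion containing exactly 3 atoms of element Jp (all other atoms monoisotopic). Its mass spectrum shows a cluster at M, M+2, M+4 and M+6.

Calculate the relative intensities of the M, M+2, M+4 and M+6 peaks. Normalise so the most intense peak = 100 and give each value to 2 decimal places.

58.44 : 100.00 : 57.04 : 10.84

Each Jp atom is independently Jp-125 (p = 0.6368) or Jp-127 (q = 0.3632); the cluster is the binomial expansion (p + q)^3.
P(M) = 0.6368^3 = 0.258231
P(M+2) = 3 × 0.6368^2 × 0.3632^1 = 0.441848
P(M+4) = 3 × 0.6368^1 × 0.3632^2 = 0.252009
P(M+6) = 0.3632^3 = 0.047911
The M+2 peak is largest (0.441848); scaling to 100 gives 58.44 : 100.00 : 57.04 : 10.84.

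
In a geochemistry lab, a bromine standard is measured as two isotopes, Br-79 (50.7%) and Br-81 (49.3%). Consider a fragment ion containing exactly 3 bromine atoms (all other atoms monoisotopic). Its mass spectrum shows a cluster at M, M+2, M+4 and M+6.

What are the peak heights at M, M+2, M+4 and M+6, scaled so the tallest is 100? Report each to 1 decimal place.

34.3 : 100.0 : 97.2 : 31.5

The 3 Br atoms are independent, so intensities follow the terms of (0.507 + 0.493)^3.
P(M) = 0.507^3 = 0.130324
P(M+2) = 3 × 0.507^2 × 0.493^1 = 0.380175
P(M+4) = 3 × 0.507^1 × 0.493^2 = 0.369678
P(M+6) = 0.493^3 = 0.119823
The M+2 peak is largest (0.380175); scaling to 100 gives 34.3 : 100.0 : 97.2 : 31.5.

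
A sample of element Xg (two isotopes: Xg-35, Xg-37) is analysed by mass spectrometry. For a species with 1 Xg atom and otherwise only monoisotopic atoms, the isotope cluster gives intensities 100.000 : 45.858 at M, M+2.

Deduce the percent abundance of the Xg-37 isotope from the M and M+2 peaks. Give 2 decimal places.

31.44%

Write p for the Xg-35 fraction. I(M+2)/I(M) = [C(1,1)·p^0·(1−p)] / p^1 = 1·(1−p)/p = 45.858/100.000 = 0.4586
(1−p)/p = 0.4586/1 = 0.4586  ⇒  p = 1/(1 + 0.4586) = 0.6856
Xg-35: 68.56%, Xg-37: 31.44%.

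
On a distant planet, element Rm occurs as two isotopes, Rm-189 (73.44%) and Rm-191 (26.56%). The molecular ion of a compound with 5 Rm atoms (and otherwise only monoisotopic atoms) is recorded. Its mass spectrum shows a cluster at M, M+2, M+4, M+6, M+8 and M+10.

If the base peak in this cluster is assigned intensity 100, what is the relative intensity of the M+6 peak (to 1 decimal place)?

Binomial terms of (0.7344 + 0.2656)^5: M 0.2136, M+2 0.3863, M+4 0.2794, M+6 0.1011, M+8 0.0183, M+10 0.0013 → M+2 is the base peak.
P(M+2) = C(5,1) × 0.7344^4 × 0.2656^1 = 5 × 0.29089126 × 0.2656 = 0.386304 (base)
P(M+6) = C(5,3) × 0.7344^2 × 0.2656^3 = 10 × 0.53934336 × 0.01873632 = 0.101053
Relative intensity = 0.101053 / 0.386304 × 100 = 26.2

26.2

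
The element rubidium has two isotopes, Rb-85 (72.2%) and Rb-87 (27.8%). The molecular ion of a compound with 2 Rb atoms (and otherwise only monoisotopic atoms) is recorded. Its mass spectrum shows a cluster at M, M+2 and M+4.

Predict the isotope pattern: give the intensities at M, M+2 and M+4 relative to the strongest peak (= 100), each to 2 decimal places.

The 2 Rb atoms are independent, so intensities follow the terms of (0.722 + 0.278)^2.
P(M) = 0.722^2 = 0.521284
P(M+2) = 2 × 0.722^1 × 0.278^1 = 0.401432
P(M+4) = 0.278^2 = 0.077284
The M peak is largest (0.521284); scaling to 100 gives 100.00 : 77.01 : 14.83.

100.00 : 77.01 : 14.83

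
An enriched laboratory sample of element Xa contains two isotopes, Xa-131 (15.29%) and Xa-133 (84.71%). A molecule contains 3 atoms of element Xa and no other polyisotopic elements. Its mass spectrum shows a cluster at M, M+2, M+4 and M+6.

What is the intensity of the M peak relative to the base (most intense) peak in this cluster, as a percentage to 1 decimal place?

0.6%

Binomial terms of (0.1529 + 0.8471)^3: M 0.0036, M+2 0.0594, M+4 0.3292, M+6 0.6079 → M+6 is the base peak.
P(M+6) = C(3,3) × 0.1529^0 × 0.8471^3 = 1 × 1.0000 × 0.60786067 = 0.607861 (base)
P(M) = C(3,0) × 0.1529^3 × 0.8471^0 = 1 × 0.00357456 × 1.0000 = 0.003575
Relative intensity = 0.003575 / 0.607861 × 100 = 0.6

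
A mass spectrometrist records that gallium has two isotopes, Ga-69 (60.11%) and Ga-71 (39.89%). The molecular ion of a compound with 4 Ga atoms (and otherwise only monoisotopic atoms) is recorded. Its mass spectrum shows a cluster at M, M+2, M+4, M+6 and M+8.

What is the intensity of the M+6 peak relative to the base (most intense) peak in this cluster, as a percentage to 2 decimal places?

44.04%

(0.6011 + 0.3989)^4 gives M 0.1306, M+2 0.3465, M+4 0.3450, M+6 0.1526, M+8 0.0253; the largest is M+2.
P(M+2) = C(4,1) × 0.6011^3 × 0.3989^1 = 4 × 0.21719018 × 0.3989 = 0.346549 (base)
P(M+6) = C(4,3) × 0.6011^1 × 0.3989^3 = 4 × 0.6011 × 0.06347345 = 0.152616
Relative intensity = 0.152616 / 0.346549 × 100 = 44.04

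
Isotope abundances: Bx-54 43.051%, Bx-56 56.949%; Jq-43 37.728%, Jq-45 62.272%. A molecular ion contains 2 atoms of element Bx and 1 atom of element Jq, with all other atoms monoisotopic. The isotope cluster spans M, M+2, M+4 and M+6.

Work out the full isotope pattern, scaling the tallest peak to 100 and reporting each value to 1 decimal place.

Element Bx pattern (n=2): 0.18533886 : 0.49034228 : 0.32431886
Element Jq pattern (n=1): 0.37728 : 0.62272
Convolve the two distributions (both contribute in 2-u steps):
  M: 0.18533886×0.37728 = 0.069925
  M+2: 0.18533886×0.62272 + 0.49034228×0.37728 = 0.300411
  M+4: 0.49034228×0.62272 + 0.32431886×0.37728 = 0.427705
  M+6: 0.32431886×0.62272 = 0.201960
Scale to base peak (0.427705) = 100: 16.3 : 70.2 : 100.0 : 47.2

16.3 : 70.2 : 100.0 : 47.2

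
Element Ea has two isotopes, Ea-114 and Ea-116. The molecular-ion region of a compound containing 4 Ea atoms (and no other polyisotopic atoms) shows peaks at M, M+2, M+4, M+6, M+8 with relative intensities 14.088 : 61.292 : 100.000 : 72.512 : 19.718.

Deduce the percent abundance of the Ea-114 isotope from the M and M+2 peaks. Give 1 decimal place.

If p is the fraction of Ea that is Ea-114, then I(M+2)/I(M) = [C(4,1)·p^3·(1−p)] / p^4 = 4·(1−p)/p = 61.292/14.088 = 4.3507
(1−p)/p = 4.3507/4 = 1.0877  ⇒  p = 1/(1 + 1.0877) = 0.4790
Ea-114: 47.9%, Ea-116: 52.1%.

47.9%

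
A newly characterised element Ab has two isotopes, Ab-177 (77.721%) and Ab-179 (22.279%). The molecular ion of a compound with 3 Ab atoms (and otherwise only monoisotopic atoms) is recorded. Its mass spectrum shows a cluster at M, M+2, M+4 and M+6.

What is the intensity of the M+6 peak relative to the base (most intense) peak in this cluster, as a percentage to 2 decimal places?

2.36%

(0.77721 + 0.22279)^3 gives M 0.4695, M+2 0.4037, M+4 0.1157, M+6 0.0111; the largest is M.
P(M) = C(3,0) × 0.77721^3 × 0.22279^0 = 1 × 0.46947789 × 1.0000 = 0.469478 (base)
P(M+6) = C(3,3) × 0.77721^0 × 0.22279^3 = 1 × 1.0000 × 0.01105827 = 0.011058
Relative intensity = 0.011058 / 0.469478 × 100 = 2.36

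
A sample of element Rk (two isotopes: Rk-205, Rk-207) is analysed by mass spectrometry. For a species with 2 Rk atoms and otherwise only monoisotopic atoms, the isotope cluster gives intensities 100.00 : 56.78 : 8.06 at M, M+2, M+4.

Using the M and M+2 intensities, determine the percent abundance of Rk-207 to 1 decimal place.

22.1%

Write p for the Rk-205 fraction. I(M+2)/I(M) = [C(2,1)·p^1·(1−p)] / p^2 = 2·(1−p)/p = 56.78/100.00 = 0.5678
(1−p)/p = 0.5678/2 = 0.2839  ⇒  p = 1/(1 + 0.2839) = 0.7789
Rk-205: 77.9%, Rk-207: 22.1%.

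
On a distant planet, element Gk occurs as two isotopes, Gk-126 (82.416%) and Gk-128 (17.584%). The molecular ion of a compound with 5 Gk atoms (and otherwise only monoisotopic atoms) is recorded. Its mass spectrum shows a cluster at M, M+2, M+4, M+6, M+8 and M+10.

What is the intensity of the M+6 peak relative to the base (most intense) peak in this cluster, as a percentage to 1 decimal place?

9.1%

Binomial terms of (0.82416 + 0.17584)^5: M 0.3802, M+2 0.4056, M+4 0.1731, M+6 0.0369, M+8 0.0039, M+10 0.0002 → M+2 is the base peak.
P(M+2) = C(5,1) × 0.82416^4 × 0.17584^1 = 5 × 0.46136658 × 0.17584 = 0.405633 (base)
P(M+6) = C(5,3) × 0.82416^2 × 0.17584^3 = 10 × 0.67923971 × 0.00543692 = 0.036930
Relative intensity = 0.036930 / 0.405633 × 100 = 9.1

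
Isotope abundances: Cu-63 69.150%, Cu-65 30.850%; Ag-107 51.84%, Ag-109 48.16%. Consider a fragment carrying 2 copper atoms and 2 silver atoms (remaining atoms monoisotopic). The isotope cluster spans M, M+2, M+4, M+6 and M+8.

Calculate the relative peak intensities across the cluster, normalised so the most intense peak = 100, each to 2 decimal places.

Copper pattern (n=2): 0.47817225 : 0.4266555 : 0.09517225
Silver pattern (n=2): 0.26873856 : 0.49932288 : 0.23193856
Convolve the two distributions (both contribute in 2-u steps):
  M: 0.47817225×0.26873856 = 0.128503
  M+2: 0.47817225×0.49932288 + 0.4266555×0.26873856 = 0.353421
  M+4: 0.47817225×0.23193856 + 0.4266555×0.49932288 + 0.09517225×0.26873856 = 0.349522
  M+6: 0.4266555×0.23193856 + 0.09517225×0.49932288 = 0.146480
  M+8: 0.09517225×0.23193856 = 0.022074
Scale to base peak (0.353421) = 100: 36.36 : 100.00 : 98.90 : 41.45 : 6.25

36.36 : 100.00 : 98.90 : 41.45 : 6.25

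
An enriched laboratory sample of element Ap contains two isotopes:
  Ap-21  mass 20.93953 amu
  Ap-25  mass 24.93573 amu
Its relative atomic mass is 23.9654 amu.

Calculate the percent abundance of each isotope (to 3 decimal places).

Ap-21: 24.281%, Ap-25: 75.719%

Let x be the fractional abundance of Ap-21; then Ap-25 has abundance 1 − x.
20.93953·x + 24.93573·(1 − x) = 23.9654
(20.93953 − 24.93573)·x = 23.9654 − 24.93573
x = -0.97033 / -3.99620 = 0.24281 → 24.281% Ap-21, 75.719% Ap-25.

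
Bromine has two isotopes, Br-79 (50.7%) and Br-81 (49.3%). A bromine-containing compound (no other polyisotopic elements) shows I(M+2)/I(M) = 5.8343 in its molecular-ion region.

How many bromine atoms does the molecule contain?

For n independent Br atoms, I(M+2)/I(M) = n · (abundance Br-81) / (abundance Br-79) = n · 0.493/0.507.
n = 5.8343 × 0.507/0.493 = 6.00 ≈ 6

6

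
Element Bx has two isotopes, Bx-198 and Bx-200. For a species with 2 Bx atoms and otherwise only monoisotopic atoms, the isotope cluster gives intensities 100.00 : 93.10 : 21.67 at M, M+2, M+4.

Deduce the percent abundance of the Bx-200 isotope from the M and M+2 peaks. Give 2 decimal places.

Let p = fractional abundance of Bx-198. I(M+2)/I(M) = [C(2,1)·p^1·(1−p)] / p^2 = 2·(1−p)/p = 93.10/100.00 = 0.9310
(1−p)/p = 0.9310/2 = 0.4655  ⇒  p = 1/(1 + 0.4655) = 0.6824
Bx-198: 68.24%, Bx-200: 31.76%.

31.76%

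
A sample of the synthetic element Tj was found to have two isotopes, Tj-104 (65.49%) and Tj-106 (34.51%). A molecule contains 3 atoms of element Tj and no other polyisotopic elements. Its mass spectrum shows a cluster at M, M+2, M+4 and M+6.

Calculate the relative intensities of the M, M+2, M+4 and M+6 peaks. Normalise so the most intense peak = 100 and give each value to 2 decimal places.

63.26 : 100.00 : 52.70 : 9.26

The 3 Tj atoms are independent, so intensities follow the terms of (0.6549 + 0.3451)^3.
P(M) = 0.6549^3 = 0.280883
P(M+2) = 3 × 0.6549^2 × 0.3451^1 = 0.444034
P(M+4) = 3 × 0.6549^1 × 0.3451^2 = 0.233984
P(M+6) = 0.3451^3 = 0.041099
The M+2 peak is largest (0.444034); scaling to 100 gives 63.26 : 100.00 : 52.70 : 9.26.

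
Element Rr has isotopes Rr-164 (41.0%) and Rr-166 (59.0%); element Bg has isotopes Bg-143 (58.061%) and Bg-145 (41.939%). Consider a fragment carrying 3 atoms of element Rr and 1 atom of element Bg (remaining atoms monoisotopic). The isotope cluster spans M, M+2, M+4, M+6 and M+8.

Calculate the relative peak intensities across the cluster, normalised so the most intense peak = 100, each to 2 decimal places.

10.72 : 54.01 : 100.00 : 80.03 : 23.07

Element Rr pattern (n=3): 0.068921 : 0.297537 : 0.428163 : 0.205379
Element Bg pattern (n=1): 0.58061 : 0.41939
Convolve the two distributions (both contribute in 2-u steps):
  M: 0.068921×0.58061 = 0.040016
  M+2: 0.068921×0.41939 + 0.297537×0.58061 = 0.201658
  M+4: 0.297537×0.41939 + 0.428163×0.58061 = 0.373380
  M+6: 0.428163×0.41939 + 0.205379×0.58061 = 0.298812
  M+8: 0.205379×0.41939 = 0.086134
Scale to base peak (0.373380) = 100: 10.72 : 54.01 : 100.00 : 80.03 : 23.07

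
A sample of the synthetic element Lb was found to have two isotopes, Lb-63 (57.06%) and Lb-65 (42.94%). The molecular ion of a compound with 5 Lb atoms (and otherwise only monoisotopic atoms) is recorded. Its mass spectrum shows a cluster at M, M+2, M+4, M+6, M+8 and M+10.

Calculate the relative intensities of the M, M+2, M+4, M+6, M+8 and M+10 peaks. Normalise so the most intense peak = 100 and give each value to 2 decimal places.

The 5 Lb atoms are independent, so intensities follow the terms of (0.5706 + 0.4294)^5.
P(M) = 0.5706^5 = 0.060487
P(M+2) = 5 × 0.5706^4 × 0.4294^1 = 0.227593
P(M+4) = 10 × 0.5706^3 × 0.4294^2 = 0.342546
P(M+6) = 10 × 0.5706^2 × 0.4294^3 = 0.257780
P(M+8) = 5 × 0.5706^1 × 0.4294^4 = 0.096995
P(M+10) = 0.4294^5 = 0.014599
The M+4 peak is largest (0.342546); scaling to 100 gives 17.66 : 66.44 : 100.00 : 75.25 : 28.32 : 4.26.

17.66 : 66.44 : 100.00 : 75.25 : 28.32 : 4.26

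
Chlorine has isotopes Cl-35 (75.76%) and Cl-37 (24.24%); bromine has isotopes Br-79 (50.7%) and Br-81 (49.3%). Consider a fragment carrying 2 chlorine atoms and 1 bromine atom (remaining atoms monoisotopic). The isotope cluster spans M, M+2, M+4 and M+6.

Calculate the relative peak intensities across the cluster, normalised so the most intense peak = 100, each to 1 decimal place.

Chlorine pattern (n=2): 0.57395776 : 0.36728448 : 0.05875776
Bromine pattern (n=1): 0.5070 : 0.4930
Convolve the two distributions (both contribute in 2-u steps):
  M: 0.57395776×0.5070 = 0.290997
  M+2: 0.57395776×0.4930 + 0.36728448×0.5070 = 0.469174
  M+4: 0.36728448×0.4930 + 0.05875776×0.5070 = 0.210861
  M+6: 0.05875776×0.4930 = 0.028968
Scale to base peak (0.469174) = 100: 62.0 : 100.0 : 44.9 : 6.2

62.0 : 100.0 : 44.9 : 6.2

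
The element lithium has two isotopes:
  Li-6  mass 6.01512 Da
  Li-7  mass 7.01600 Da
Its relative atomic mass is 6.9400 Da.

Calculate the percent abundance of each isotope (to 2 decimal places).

Li-6: 7.59%, Li-7: 92.41%

Writing the weighted mean with unknown fraction x of Li-6:
6.01512·x + 7.01600·(1 − x) = 6.9400
(6.01512 − 7.01600)·x = 6.9400 − 7.01600
x = -0.07600 / -1.00088 = 0.07593 → 7.59% Li-6, 92.41% Li-7.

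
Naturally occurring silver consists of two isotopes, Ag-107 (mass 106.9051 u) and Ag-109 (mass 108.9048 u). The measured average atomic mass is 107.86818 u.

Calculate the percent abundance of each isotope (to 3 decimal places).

Ag-107: 51.839%, Ag-109: 48.161%

With x = fraction of Ag-107 (so Ag-109 is 1 − x):
106.9051·x + 108.9048·(1 − x) = 107.86818
(106.9051 − 108.9048)·x = 107.86818 − 108.9048
x = -1.03662 / -1.9997 = 0.51839 → 51.839% Ag-107, 48.161% Ag-109.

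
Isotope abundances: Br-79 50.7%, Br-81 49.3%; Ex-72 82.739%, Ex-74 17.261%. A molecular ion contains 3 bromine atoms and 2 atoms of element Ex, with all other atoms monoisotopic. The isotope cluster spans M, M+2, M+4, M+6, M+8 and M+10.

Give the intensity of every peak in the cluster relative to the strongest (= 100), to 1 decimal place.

24.4 : 81.4 : 100.0 : 54.4 : 12.4 : 1.0

Bromine pattern (n=3): 0.13032384 : 0.38017547 : 0.36967753 : 0.11982316
Element Ex pattern (n=2): 0.68457421 : 0.28563158 : 0.02979421
Convolve the two distributions (both contribute in 2-u steps):
  M: 0.13032384×0.68457421 = 0.089216
  M+2: 0.13032384×0.28563158 + 0.38017547×0.68457421 = 0.297483
  M+4: 0.13032384×0.02979421 + 0.38017547×0.28563158 + 0.36967753×0.68457421 = 0.365545
  M+6: 0.38017547×0.02979421 + 0.36967753×0.28563158 + 0.11982316×0.68457421 = 0.198946
  M+8: 0.36967753×0.02979421 + 0.11982316×0.28563158 = 0.045240
  M+10: 0.11982316×0.02979421 = 0.003570
Scale to base peak (0.365545) = 100: 24.4 : 81.4 : 100.0 : 54.4 : 12.4 : 1.0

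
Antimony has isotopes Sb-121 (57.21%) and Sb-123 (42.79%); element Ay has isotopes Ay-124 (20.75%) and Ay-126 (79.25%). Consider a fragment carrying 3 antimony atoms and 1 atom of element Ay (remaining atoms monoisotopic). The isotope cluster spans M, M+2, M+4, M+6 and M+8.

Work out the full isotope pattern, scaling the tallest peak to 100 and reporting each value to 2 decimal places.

9.76 : 59.16 : 100.00 : 66.63 : 15.59

Antimony pattern (n=3): 0.18724742 : 0.42015297 : 0.3142518 : 0.07834781
Element Ay pattern (n=1): 0.2075 : 0.7925
Convolve the two distributions (both contribute in 2-u steps):
  M: 0.18724742×0.2075 = 0.038854
  M+2: 0.18724742×0.7925 + 0.42015297×0.2075 = 0.235575
  M+4: 0.42015297×0.7925 + 0.3142518×0.2075 = 0.398178
  M+6: 0.3142518×0.7925 + 0.07834781×0.2075 = 0.265302
  M+8: 0.07834781×0.7925 = 0.062091
Scale to base peak (0.398178) = 100: 9.76 : 59.16 : 100.00 : 66.63 : 15.59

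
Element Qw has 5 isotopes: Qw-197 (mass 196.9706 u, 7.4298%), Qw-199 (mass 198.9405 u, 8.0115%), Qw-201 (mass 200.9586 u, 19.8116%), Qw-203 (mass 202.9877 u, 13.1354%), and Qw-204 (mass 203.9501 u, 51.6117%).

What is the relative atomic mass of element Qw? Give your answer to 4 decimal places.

202.3111 u

Weight each isotope mass by its fractional abundance: 0.074298 × 196.9706 + 0.080115 × 198.9405 + 0.198116 × 200.9586 + 0.131354 × 202.9877 + 0.516117 × 203.9501
= 14.63452 + 15.93812 + 39.81311 + 26.66325 + 105.26211 = 202.31111 u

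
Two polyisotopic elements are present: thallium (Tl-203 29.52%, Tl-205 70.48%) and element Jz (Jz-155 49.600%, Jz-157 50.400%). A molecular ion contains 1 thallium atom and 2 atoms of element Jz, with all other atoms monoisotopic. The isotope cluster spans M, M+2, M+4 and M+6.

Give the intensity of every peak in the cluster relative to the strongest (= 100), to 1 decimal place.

17.0 : 75.1 : 100.0 : 41.9

Thallium pattern (n=1): 0.2952 : 0.7048
Element Jz pattern (n=2): 0.246016 : 0.499968 : 0.254016
Convolve the two distributions (both contribute in 2-u steps):
  M: 0.2952×0.246016 = 0.072624
  M+2: 0.2952×0.499968 + 0.7048×0.246016 = 0.320983
  M+4: 0.2952×0.254016 + 0.7048×0.499968 = 0.427363
  M+6: 0.7048×0.254016 = 0.179030
Scale to base peak (0.427363) = 100: 17.0 : 75.1 : 100.0 : 41.9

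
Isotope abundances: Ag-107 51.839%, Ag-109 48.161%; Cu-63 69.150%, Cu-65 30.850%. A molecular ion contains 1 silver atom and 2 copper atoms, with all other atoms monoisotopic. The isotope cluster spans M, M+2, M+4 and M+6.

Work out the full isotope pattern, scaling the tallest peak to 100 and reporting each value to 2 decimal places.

54.91 : 100.00 : 56.44 : 10.15

Silver pattern (n=1): 0.51839 : 0.48161
Copper pattern (n=2): 0.47817225 : 0.4266555 : 0.09517225
Convolve the two distributions (both contribute in 2-u steps):
  M: 0.51839×0.47817225 = 0.247880
  M+2: 0.51839×0.4266555 + 0.48161×0.47817225 = 0.451466
  M+4: 0.51839×0.09517225 + 0.48161×0.4266555 = 0.254818
  M+6: 0.48161×0.09517225 = 0.045836
Scale to base peak (0.451466) = 100: 54.91 : 100.00 : 56.44 : 10.15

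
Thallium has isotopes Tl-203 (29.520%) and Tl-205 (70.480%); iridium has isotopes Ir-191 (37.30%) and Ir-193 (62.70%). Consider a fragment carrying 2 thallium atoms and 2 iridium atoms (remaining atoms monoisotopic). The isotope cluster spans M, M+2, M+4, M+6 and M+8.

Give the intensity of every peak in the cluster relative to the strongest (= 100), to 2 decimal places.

3.06 : 24.92 : 75.27 : 100.00 : 49.32

Thallium pattern (n=2): 0.08714304 : 0.41611392 : 0.49674304
Iridium pattern (n=2): 0.139129 : 0.467742 : 0.393129
Convolve the two distributions (both contribute in 2-u steps):
  M: 0.08714304×0.139129 = 0.012124
  M+2: 0.08714304×0.467742 + 0.41611392×0.139129 = 0.098654
  M+4: 0.08714304×0.393129 + 0.41611392×0.467742 + 0.49674304×0.139129 = 0.298004
  M+6: 0.41611392×0.393129 + 0.49674304×0.467742 = 0.395934
  M+8: 0.49674304×0.393129 = 0.195284
Scale to base peak (0.395934) = 100: 3.06 : 24.92 : 75.27 : 100.00 : 49.32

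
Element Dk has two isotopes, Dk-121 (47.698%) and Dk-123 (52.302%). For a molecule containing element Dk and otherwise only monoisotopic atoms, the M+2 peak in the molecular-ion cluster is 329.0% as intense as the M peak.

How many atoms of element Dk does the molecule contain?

The M+2/M ratio from n Dk atoms is n · q/p = n · 0.52302/0.47698.
n = 3.290 × 0.47698/0.52302 = 3.00 ≈ 3

3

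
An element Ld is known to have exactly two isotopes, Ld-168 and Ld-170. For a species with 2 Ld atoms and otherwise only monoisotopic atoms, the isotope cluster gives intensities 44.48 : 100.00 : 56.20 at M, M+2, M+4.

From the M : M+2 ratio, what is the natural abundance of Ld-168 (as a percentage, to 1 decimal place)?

Let p = fractional abundance of Ld-168. I(M+2)/I(M) = [C(2,1)·p^1·(1−p)] / p^2 = 2·(1−p)/p = 100.00/44.48 = 2.2482
(1−p)/p = 2.2482/2 = 1.1241  ⇒  p = 1/(1 + 1.1241) = 0.4708
Ld-168: 47.1%, Ld-170: 52.9%.

47.1%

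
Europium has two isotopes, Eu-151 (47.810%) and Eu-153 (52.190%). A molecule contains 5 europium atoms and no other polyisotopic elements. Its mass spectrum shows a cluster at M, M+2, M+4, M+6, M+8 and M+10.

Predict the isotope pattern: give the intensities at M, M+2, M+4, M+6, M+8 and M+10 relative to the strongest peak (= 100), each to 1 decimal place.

7.7 : 42.0 : 91.6 : 100.0 : 54.6 : 11.9

Each Eu atom is independently Eu-151 (p = 0.47810) or Eu-153 (q = 0.52190); the cluster is the binomial expansion (p + q)^5.
P(M) = 0.47810^5 = 0.024980
P(M+2) = 5 × 0.47810^4 × 0.52190^1 = 0.136343
P(M+4) = 10 × 0.47810^3 × 0.52190^2 = 0.297667
P(M+6) = 10 × 0.47810^2 × 0.52190^3 = 0.324937
P(M+8) = 5 × 0.47810^1 × 0.52190^4 = 0.177353
P(M+10) = 0.52190^5 = 0.038720
The M+6 peak is largest (0.324937); scaling to 100 gives 7.7 : 42.0 : 91.6 : 100.0 : 54.6 : 11.9.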